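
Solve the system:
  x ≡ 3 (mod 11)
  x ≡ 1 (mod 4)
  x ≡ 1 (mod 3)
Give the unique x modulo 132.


Moduli 11, 4, 3 are pairwise coprime; by CRT there is a unique solution modulo M = 11 · 4 · 3 = 132.
Solve pairwise, accumulating the modulus:
  Start with x ≡ 3 (mod 11).
  Combine with x ≡ 1 (mod 4): since gcd(11, 4) = 1, we get a unique residue mod 44.
    Write x = 3 + 11·t and substitute into x ≡ 1 (mod 4): 11·t ≡ 1 − 3 = -2 (mod 4).
    Reduce coefficients mod 4: 3·t ≡ 2 (mod 4).
    The inverse of 3 mod 4 is 3 (since 3·3 = 9 = 2·4 + 1), so t ≡ 3·2 = 6 ≡ 2 (mod 4).
    Then x = 3 + 11·2 = 25, valid modulo lcm(11, 4) = 44: x ≡ 25 (mod 44).
  Combine with x ≡ 1 (mod 3): since gcd(44, 3) = 1, we get a unique residue mod 132.
    Write x = 25 + 44·t and substitute into x ≡ 1 (mod 3): 44·t ≡ 1 − 25 = -24 (mod 3).
    Reduce coefficients mod 3: 2·t ≡ 0 (mod 3).
    The inverse of 2 mod 3 is 2 (since 2·2 = 4 = 1·3 + 1), so t ≡ 2·0 = 0 ≡ 0 (mod 3).
    Then x = 25 + 44·0 = 25, valid modulo lcm(44, 3) = 132: x ≡ 25 (mod 132).
Verify: 25 mod 11 = 3 ✓, 25 mod 4 = 1 ✓, 25 mod 3 = 1 ✓.

x ≡ 25 (mod 132).


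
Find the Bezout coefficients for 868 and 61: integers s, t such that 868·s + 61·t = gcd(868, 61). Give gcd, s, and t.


Euclidean algorithm on (868, 61) — divide until remainder is 0:
  868 = 14 · 61 + 14
  61 = 4 · 14 + 5
  14 = 2 · 5 + 4
  5 = 1 · 4 + 1
  4 = 4 · 1 + 0
gcd(868, 61) = 1.
Track Bezout coefficients alongside the remainders: start with r₀ = 868 = a·1 + b·0 (s = 1, t = 0) and r₁ = 61 = a·0 + b·1 (s = 0, t = 1); each new remainder r_{k+1} = r_{k-1} − q_k·r_k inherits s_{k+1} = s_{k-1} − q_k·s_k, t_{k+1} = t_{k-1} − q_k·t_k, so r_k = a·s_k + b·t_k at every step:
  q = 14: r = 14, s = 1 − 14·0 = 1, t = 0 − 14·1 = -14  (check: 868·1 + 61·(-14) = 14)
  q = 4: r = 5, s = 0 − 4·1 = -4, t = 1 − 4·(-14) = 57  (check: 868·(-4) + 61·57 = 5)
  q = 2: r = 4, s = 1 − 2·(-4) = 9, t = -14 − 2·57 = -128  (check: 868·9 + 61·(-128) = 4)
  q = 1: r = 1, s = -4 − 1·9 = -13, t = 57 − 1·(-128) = 185  (check: 868·(-13) + 61·185 = 1)
The row with r = 1 (the gcd) gives the Bezout coefficients s = -13, t = 185.
Result: 868 · (-13) + 61 · (185) = 1.

gcd(868, 61) = 1; s = -13, t = 185 (check: 868·(-13) + 61·185 = 1).


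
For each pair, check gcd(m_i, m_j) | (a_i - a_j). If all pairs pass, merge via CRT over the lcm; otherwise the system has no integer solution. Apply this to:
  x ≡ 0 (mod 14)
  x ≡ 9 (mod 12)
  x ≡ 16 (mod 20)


Moduli 14, 12, 20 are not pairwise coprime, so CRT works modulo lcm(m_i) when all pairwise compatibility conditions hold.
Pairwise compatibility: gcd(m_i, m_j) must divide a_i - a_j for every pair.
Merge one congruence at a time:
  Start: x ≡ 0 (mod 14).
  Combine with x ≡ 9 (mod 12): gcd(14, 12) = 2, and 9 - 0 = 9 is NOT divisible by 2.
    ⇒ system is inconsistent (no integer solution).

No solution (the system is inconsistent).


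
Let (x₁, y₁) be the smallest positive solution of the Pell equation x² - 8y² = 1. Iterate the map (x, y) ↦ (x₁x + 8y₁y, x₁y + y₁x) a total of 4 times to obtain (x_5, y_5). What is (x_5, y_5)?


Step 1: Find the fundamental solution (x₁, y₁) of x² - 8y² = 1.
  Expand √8 as a continued fraction. a₀ = ⌊√8⌋ = 2; iterate m_{k+1} = d_k·a_k − m_k, d_{k+1} = (8 − m_{k+1}²)/d_k, a_{k+1} = ⌊(a₀ + m_{k+1})/d_{k+1}⌋ (starting m₀ = 0, d₀ = 1), with convergents p_k = a_k·p_{k-1} + p_{k-2}, q_k = a_k·q_{k-1} + q_{k-2} (p₋₁ = 1, q₋₁ = 0):
  k = 0: a₀ = 2; p₀/q₀ = 2/1; p₀² − 8·q₀² = 4 − 8 = -4.
  k = 1: m = 2, d = 4, a = ⌊(2 + 2)/4⌋ = 1; p/q = (1·2 + 1)/(1·1 + 0) = 3/1; p² − 8·q² = 9 − 8 = 1.
  The first convergent with p² − 8·q² = 1 gives the fundamental solution (x₁, y₁) = (3, 1).
Step 2: Apply the recurrence (x_{n+1}, y_{n+1}) = (x₁x_n + 8y₁y_n, x₁y_n + y₁x_n) repeatedly.
  From (x_1, y_1) = (3, 1): x_2 = 3·3 + 8·1·1 = 17; y_2 = 3·1 + 1·3 = 6.
  From (x_2, y_2) = (17, 6): x_3 = 3·17 + 8·1·6 = 99; y_3 = 3·6 + 1·17 = 35.
  From (x_3, y_3) = (99, 35): x_4 = 3·99 + 8·1·35 = 577; y_4 = 3·35 + 1·99 = 204.
  From (x_4, y_4) = (577, 204): x_5 = 3·577 + 8·1·204 = 3363; y_5 = 3·204 + 1·577 = 1189.
Step 3: Verify x_5² - 8·y_5² = 11309769 - 11309768 = 1 (should be 1). ✓

(x_1, y_1) = (3, 1); (x_5, y_5) = (3363, 1189).


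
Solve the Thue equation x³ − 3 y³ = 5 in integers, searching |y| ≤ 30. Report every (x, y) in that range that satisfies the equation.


The equation is x³ - 3y³ = 5. For fixed y, x³ = 3·y³ + 5, so a solution requires the RHS to be a perfect cube.
Strategy: iterate y from -30 to 30, compute RHS = 3·y³ + 5, and check whether it is a (positive or negative) perfect cube.
Check small values of y:
  y = 0: RHS = 5 is not a perfect cube.
  y = 1: RHS = 8 = (2)³ ⇒ x = 2 works.
  y = -1: RHS = 2 is not a perfect cube.
  y = 2: RHS = 29 is not a perfect cube.
  y = -2: RHS = -19 is not a perfect cube.
  y = 3: RHS = 86 is not a perfect cube.
  y = -3: RHS = -76 is not a perfect cube.
Continuing the search up to |y| = 30 finds no further solutions beyond those listed.
Collected solutions: (2, 1).

Solutions (with |y| ≤ 30): (2, 1).


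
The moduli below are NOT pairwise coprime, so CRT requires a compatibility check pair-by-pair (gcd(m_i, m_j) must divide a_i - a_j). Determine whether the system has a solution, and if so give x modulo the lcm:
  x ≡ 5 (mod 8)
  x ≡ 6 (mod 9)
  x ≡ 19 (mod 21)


Moduli 8, 9, 21 are not pairwise coprime, so CRT works modulo lcm(m_i) when all pairwise compatibility conditions hold.
Pairwise compatibility: gcd(m_i, m_j) must divide a_i - a_j for every pair.
Merge one congruence at a time:
  Start: x ≡ 5 (mod 8).
  Combine with x ≡ 6 (mod 9): gcd(8, 9) = 1; 6 - 5 = 1, which IS divisible by 1, so compatible.
    Write x = 5 + 8·t and substitute into x ≡ 6 (mod 9): 8·t ≡ 6 − 5 = 1 (mod 9).
    The inverse of 8 mod 9 is 8 (since 8·8 = 64 = 7·9 + 1), so t ≡ 8·1 = 8 ≡ 8 (mod 9).
    Then x = 5 + 8·8 = 69, valid modulo lcm(8, 9) = 72: x ≡ 69 (mod 72).
  Combine with x ≡ 19 (mod 21): gcd(72, 21) = 3, and 19 - 69 = -50 is NOT divisible by 3.
    ⇒ system is inconsistent (no integer solution).

No solution (the system is inconsistent).


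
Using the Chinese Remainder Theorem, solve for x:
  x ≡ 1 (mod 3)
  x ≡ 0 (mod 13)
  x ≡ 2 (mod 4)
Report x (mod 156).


Moduli 3, 13, 4 are pairwise coprime; by CRT there is a unique solution modulo M = 3 · 13 · 4 = 156.
Solve pairwise, accumulating the modulus:
  Start with x ≡ 1 (mod 3).
  Combine with x ≡ 0 (mod 13): since gcd(3, 13) = 1, we get a unique residue mod 39.
    Write x = 1 + 3·t and substitute into x ≡ 0 (mod 13): 3·t ≡ 0 − 1 = -1 (mod 13).
    Reduce coefficients mod 13: 3·t ≡ 12 (mod 13).
    The inverse of 3 mod 13 is 9 (since 3·9 = 27 = 2·13 + 1), so t ≡ 9·12 = 108 ≡ 4 (mod 13).
    Then x = 1 + 3·4 = 13, valid modulo lcm(3, 13) = 39: x ≡ 13 (mod 39).
  Combine with x ≡ 2 (mod 4): since gcd(39, 4) = 1, we get a unique residue mod 156.
    Write x = 13 + 39·t and substitute into x ≡ 2 (mod 4): 39·t ≡ 2 − 13 = -11 (mod 4).
    Reduce coefficients mod 4: 3·t ≡ 1 (mod 4).
    The inverse of 3 mod 4 is 3 (since 3·3 = 9 = 2·4 + 1), so t ≡ 3·1 = 3 ≡ 3 (mod 4).
    Then x = 13 + 39·3 = 130, valid modulo lcm(39, 4) = 156: x ≡ 130 (mod 156).
Verify: 130 mod 3 = 1 ✓, 130 mod 13 = 0 ✓, 130 mod 4 = 2 ✓.

x ≡ 130 (mod 156).


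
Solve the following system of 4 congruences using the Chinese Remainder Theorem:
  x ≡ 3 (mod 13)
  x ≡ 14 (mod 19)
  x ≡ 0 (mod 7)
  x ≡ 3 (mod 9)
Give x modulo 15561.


Product of moduli M = 13 · 19 · 7 · 9 = 15561.
Merge one congruence at a time:
  Start: x ≡ 3 (mod 13).
  Combine with x ≡ 14 (mod 19); new modulus lcm = 247.
    Write x = 3 + 13·t and substitute into x ≡ 14 (mod 19): 13·t ≡ 14 − 3 = 11 (mod 19).
    The inverse of 13 mod 19 is 3 (since 13·3 = 39 = 2·19 + 1), so t ≡ 3·11 = 33 ≡ 14 (mod 19).
    Then x = 3 + 13·14 = 185, valid modulo lcm(13, 19) = 247: x ≡ 185 (mod 247).
  Combine with x ≡ 0 (mod 7); new modulus lcm = 1729.
    Write x = 185 + 247·t and substitute into x ≡ 0 (mod 7): 247·t ≡ 0 − 185 = -185 (mod 7).
    Reduce coefficients mod 7: 2·t ≡ 4 (mod 7).
    The inverse of 2 mod 7 is 4 (since 2·4 = 8 = 1·7 + 1), so t ≡ 4·4 = 16 ≡ 2 (mod 7).
    Then x = 185 + 247·2 = 679, valid modulo lcm(247, 7) = 1729: x ≡ 679 (mod 1729).
  Combine with x ≡ 3 (mod 9); new modulus lcm = 15561.
    Write x = 679 + 1729·t and substitute into x ≡ 3 (mod 9): 1729·t ≡ 3 − 679 = -676 (mod 9).
    Reduce coefficients mod 9: 1·t ≡ 8 (mod 9).
    So t ≡ 8 (mod 9).
    Then x = 679 + 1729·8 = 14511, valid modulo lcm(1729, 9) = 15561: x ≡ 14511 (mod 15561).
Verify against each original: 14511 mod 13 = 3, 14511 mod 19 = 14, 14511 mod 7 = 0, 14511 mod 9 = 3.

x ≡ 14511 (mod 15561).


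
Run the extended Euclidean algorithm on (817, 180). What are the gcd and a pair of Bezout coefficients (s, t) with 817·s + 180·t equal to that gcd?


Euclidean algorithm on (817, 180) — divide until remainder is 0:
  817 = 4 · 180 + 97
  180 = 1 · 97 + 83
  97 = 1 · 83 + 14
  83 = 5 · 14 + 13
  14 = 1 · 13 + 1
  13 = 13 · 1 + 0
gcd(817, 180) = 1.
Track Bezout coefficients alongside the remainders: start with r₀ = 817 = a·1 + b·0 (s = 1, t = 0) and r₁ = 180 = a·0 + b·1 (s = 0, t = 1); each new remainder r_{k+1} = r_{k-1} − q_k·r_k inherits s_{k+1} = s_{k-1} − q_k·s_k, t_{k+1} = t_{k-1} − q_k·t_k, so r_k = a·s_k + b·t_k at every step:
  q = 4: r = 97, s = 1 − 4·0 = 1, t = 0 − 4·1 = -4  (check: 817·1 + 180·(-4) = 97)
  q = 1: r = 83, s = 0 − 1·1 = -1, t = 1 − 1·(-4) = 5  (check: 817·(-1) + 180·5 = 83)
  q = 1: r = 14, s = 1 − 1·(-1) = 2, t = -4 − 1·5 = -9  (check: 817·2 + 180·(-9) = 14)
  q = 5: r = 13, s = -1 − 5·2 = -11, t = 5 − 5·(-9) = 50  (check: 817·(-11) + 180·50 = 13)
  q = 1: r = 1, s = 2 − 1·(-11) = 13, t = -9 − 1·50 = -59  (check: 817·13 + 180·(-59) = 1)
The row with r = 1 (the gcd) gives the Bezout coefficients s = 13, t = -59.
Result: 817 · (13) + 180 · (-59) = 1.

gcd(817, 180) = 1; s = 13, t = -59 (check: 817·13 + 180·(-59) = 1).


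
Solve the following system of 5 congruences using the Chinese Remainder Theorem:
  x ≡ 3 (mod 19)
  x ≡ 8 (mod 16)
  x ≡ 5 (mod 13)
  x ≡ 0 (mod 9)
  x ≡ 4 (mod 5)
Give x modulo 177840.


Product of moduli M = 19 · 16 · 13 · 9 · 5 = 177840.
Merge one congruence at a time:
  Start: x ≡ 3 (mod 19).
  Combine with x ≡ 8 (mod 16); new modulus lcm = 304.
    Write x = 3 + 19·t and substitute into x ≡ 8 (mod 16): 19·t ≡ 8 − 3 = 5 (mod 16).
    Reduce coefficients mod 16: 3·t ≡ 5 (mod 16).
    The inverse of 3 mod 16 is 11 (since 3·11 = 33 = 2·16 + 1), so t ≡ 11·5 = 55 ≡ 7 (mod 16).
    Then x = 3 + 19·7 = 136, valid modulo lcm(19, 16) = 304: x ≡ 136 (mod 304).
  Combine with x ≡ 5 (mod 13); new modulus lcm = 3952.
    Write x = 136 + 304·t and substitute into x ≡ 5 (mod 13): 304·t ≡ 5 − 136 = -131 (mod 13).
    Reduce coefficients mod 13: 5·t ≡ 12 (mod 13).
    The inverse of 5 mod 13 is 8 (since 5·8 = 40 = 3·13 + 1), so t ≡ 8·12 = 96 ≡ 5 (mod 13).
    Then x = 136 + 304·5 = 1656, valid modulo lcm(304, 13) = 3952: x ≡ 1656 (mod 3952).
  Combine with x ≡ 0 (mod 9); new modulus lcm = 35568.
    Write x = 1656 + 3952·t and substitute into x ≡ 0 (mod 9): 3952·t ≡ 0 − 1656 = -1656 (mod 9).
    Reduce coefficients mod 9: 1·t ≡ 0 (mod 9).
    So t ≡ 0 (mod 9).
    Then x = 1656 + 3952·0 = 1656, valid modulo lcm(3952, 9) = 35568: x ≡ 1656 (mod 35568).
  Combine with x ≡ 4 (mod 5); new modulus lcm = 177840.
    Write x = 1656 + 35568·t and substitute into x ≡ 4 (mod 5): 35568·t ≡ 4 − 1656 = -1652 (mod 5).
    Reduce coefficients mod 5: 3·t ≡ 3 (mod 5).
    The inverse of 3 mod 5 is 2 (since 3·2 = 6 = 1·5 + 1), so t ≡ 2·3 = 6 ≡ 1 (mod 5).
    Then x = 1656 + 35568·1 = 37224, valid modulo lcm(35568, 5) = 177840: x ≡ 37224 (mod 177840).
Verify against each original: 37224 mod 19 = 3, 37224 mod 16 = 8, 37224 mod 13 = 5, 37224 mod 9 = 0, 37224 mod 5 = 4.

x ≡ 37224 (mod 177840).


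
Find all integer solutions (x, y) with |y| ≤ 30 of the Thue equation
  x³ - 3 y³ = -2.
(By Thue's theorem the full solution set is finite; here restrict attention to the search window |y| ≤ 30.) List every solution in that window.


The equation is x³ - 3y³ = -2. For fixed y, x³ = 3·y³ − 2, so a solution requires the RHS to be a perfect cube.
Strategy: iterate y from -30 to 30, compute RHS = 3·y³ − 2, and check whether it is a (positive or negative) perfect cube.
Check small values of y:
  y = 0: RHS = -2 is not a perfect cube.
  y = 1: RHS = 1 = (1)³ ⇒ x = 1 works.
  y = -1: RHS = -5 is not a perfect cube.
  y = 2: RHS = 22 is not a perfect cube.
  y = -2: RHS = -26 is not a perfect cube.
  y = 3: RHS = 79 is not a perfect cube.
  y = -3: RHS = -83 is not a perfect cube.
Continuing the search up to |y| = 30 finds no further solutions beyond those listed.
Collected solutions: (1, 1).

Solutions (with |y| ≤ 30): (1, 1).


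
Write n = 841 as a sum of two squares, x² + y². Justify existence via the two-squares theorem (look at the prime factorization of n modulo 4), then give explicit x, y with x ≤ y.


Step 1: Factor n = 841 = 29^2.
Step 2: Check the mod-4 condition on each prime factor: 29 ≡ 1 (mod 4), exponent 2.
All primes ≡ 3 (mod 4) appear to even exponent (or don't appear), so by the two-squares theorem n IS expressible as a sum of two squares.
Step 3: Build a representation. Here n = 29 · 29 is a product of primes ≡ 1 (mod 4). Each prime p ≡ 1 (mod 4) is itself a sum of two squares; find a² by testing p − a² for a perfect square:
  29: 29 − 1² = 28, 29 − 2² = 25 = 5² ⇒ 29 = 2² + 5².
  Combine using the Brahmagupta–Fibonacci identity (a² + b²)(c² + d²) = (ac − bd)² + (ad + bc)² = (ac + bd)² + (ad − bc)²:
  29 · 29 = 841: from (2² + 5²)(2² + 5²), take (2·2 − 5·5, 2·5 + 5·2) = (4 − 25, 10 + 10) = (-21, 20); dropping signs (only squares matter) gives (21, 20); check 21² + 20² = 441 + 400 = 841 ✓.
Step 4: Order so x ≤ y and verify: 20² + 21² = 400 + 441 = 841 = n. ✓

n = 841 = 20² + 21² (one valid representation with x ≤ y).


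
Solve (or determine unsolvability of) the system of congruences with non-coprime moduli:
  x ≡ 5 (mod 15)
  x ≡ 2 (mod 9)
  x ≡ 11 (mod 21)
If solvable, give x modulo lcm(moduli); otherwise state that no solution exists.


Moduli 15, 9, 21 are not pairwise coprime, so CRT works modulo lcm(m_i) when all pairwise compatibility conditions hold.
Pairwise compatibility: gcd(m_i, m_j) must divide a_i - a_j for every pair.
Merge one congruence at a time:
  Start: x ≡ 5 (mod 15).
  Combine with x ≡ 2 (mod 9): gcd(15, 9) = 3; 2 - 5 = -3, which IS divisible by 3, so compatible.
    Write x = 5 + 15·t and substitute into x ≡ 2 (mod 9): 15·t ≡ 2 − 5 = -3 (mod 9).
    Divide the congruence (and modulus) by g = 3: 5·t ≡ -1 (mod 3).
    Reduce coefficients mod 3: 2·t ≡ 2 (mod 3).
    The inverse of 2 mod 3 is 2 (since 2·2 = 4 = 1·3 + 1), so t ≡ 2·2 = 4 ≡ 1 (mod 3).
    Then x = 5 + 15·1 = 20, valid modulo lcm(15, 9) = 45: x ≡ 20 (mod 45).
  Combine with x ≡ 11 (mod 21): gcd(45, 21) = 3; 11 - 20 = -9, which IS divisible by 3, so compatible.
    Write x = 20 + 45·t and substitute into x ≡ 11 (mod 21): 45·t ≡ 11 − 20 = -9 (mod 21).
    Divide the congruence (and modulus) by g = 3: 15·t ≡ -3 (mod 7).
    Reduce coefficients mod 7: 1·t ≡ 4 (mod 7).
    So t ≡ 4 (mod 7).
    Then x = 20 + 45·4 = 200, valid modulo lcm(45, 21) = 315: x ≡ 200 (mod 315).
Verify: 200 mod 15 = 5, 200 mod 9 = 2, 200 mod 21 = 11.

x ≡ 200 (mod 315).


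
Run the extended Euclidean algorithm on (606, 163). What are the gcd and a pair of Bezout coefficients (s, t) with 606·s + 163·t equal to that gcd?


Euclidean algorithm on (606, 163) — divide until remainder is 0:
  606 = 3 · 163 + 117
  163 = 1 · 117 + 46
  117 = 2 · 46 + 25
  46 = 1 · 25 + 21
  25 = 1 · 21 + 4
  21 = 5 · 4 + 1
  4 = 4 · 1 + 0
gcd(606, 163) = 1.
Track Bezout coefficients alongside the remainders: start with r₀ = 606 = a·1 + b·0 (s = 1, t = 0) and r₁ = 163 = a·0 + b·1 (s = 0, t = 1); each new remainder r_{k+1} = r_{k-1} − q_k·r_k inherits s_{k+1} = s_{k-1} − q_k·s_k, t_{k+1} = t_{k-1} − q_k·t_k, so r_k = a·s_k + b·t_k at every step:
  q = 3: r = 117, s = 1 − 3·0 = 1, t = 0 − 3·1 = -3  (check: 606·1 + 163·(-3) = 117)
  q = 1: r = 46, s = 0 − 1·1 = -1, t = 1 − 1·(-3) = 4  (check: 606·(-1) + 163·4 = 46)
  q = 2: r = 25, s = 1 − 2·(-1) = 3, t = -3 − 2·4 = -11  (check: 606·3 + 163·(-11) = 25)
  q = 1: r = 21, s = -1 − 1·3 = -4, t = 4 − 1·(-11) = 15  (check: 606·(-4) + 163·15 = 21)
  q = 1: r = 4, s = 3 − 1·(-4) = 7, t = -11 − 1·15 = -26  (check: 606·7 + 163·(-26) = 4)
  q = 5: r = 1, s = -4 − 5·7 = -39, t = 15 − 5·(-26) = 145  (check: 606·(-39) + 163·145 = 1)
The row with r = 1 (the gcd) gives the Bezout coefficients s = -39, t = 145.
Result: 606 · (-39) + 163 · (145) = 1.

gcd(606, 163) = 1; s = -39, t = 145 (check: 606·(-39) + 163·145 = 1).


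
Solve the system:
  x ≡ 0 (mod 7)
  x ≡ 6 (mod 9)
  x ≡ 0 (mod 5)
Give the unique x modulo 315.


Moduli 7, 9, 5 are pairwise coprime; by CRT there is a unique solution modulo M = 7 · 9 · 5 = 315.
Solve pairwise, accumulating the modulus:
  Start with x ≡ 0 (mod 7).
  Combine with x ≡ 6 (mod 9): since gcd(7, 9) = 1, we get a unique residue mod 63.
    Write x = 0 + 7·t and substitute into x ≡ 6 (mod 9): 7·t ≡ 6 − 0 = 6 (mod 9).
    The inverse of 7 mod 9 is 4 (since 7·4 = 28 = 3·9 + 1), so t ≡ 4·6 = 24 ≡ 6 (mod 9).
    Then x = 0 + 7·6 = 42, valid modulo lcm(7, 9) = 63: x ≡ 42 (mod 63).
  Combine with x ≡ 0 (mod 5): since gcd(63, 5) = 1, we get a unique residue mod 315.
    Write x = 42 + 63·t and substitute into x ≡ 0 (mod 5): 63·t ≡ 0 − 42 = -42 (mod 5).
    Reduce coefficients mod 5: 3·t ≡ 3 (mod 5).
    The inverse of 3 mod 5 is 2 (since 3·2 = 6 = 1·5 + 1), so t ≡ 2·3 = 6 ≡ 1 (mod 5).
    Then x = 42 + 63·1 = 105, valid modulo lcm(63, 5) = 315: x ≡ 105 (mod 315).
Verify: 105 mod 7 = 0 ✓, 105 mod 9 = 6 ✓, 105 mod 5 = 0 ✓.

x ≡ 105 (mod 315).


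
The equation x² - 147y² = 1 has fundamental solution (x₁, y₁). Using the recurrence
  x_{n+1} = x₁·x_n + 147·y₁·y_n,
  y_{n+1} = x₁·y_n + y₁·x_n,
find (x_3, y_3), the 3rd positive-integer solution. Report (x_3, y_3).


Step 1: Find the fundamental solution (x₁, y₁) of x² - 147y² = 1.
  Expand √147 as a continued fraction. a₀ = ⌊√147⌋ = 12; iterate m_{k+1} = d_k·a_k − m_k, d_{k+1} = (147 − m_{k+1}²)/d_k, a_{k+1} = ⌊(a₀ + m_{k+1})/d_{k+1}⌋ (starting m₀ = 0, d₀ = 1), with convergents p_k = a_k·p_{k-1} + p_{k-2}, q_k = a_k·q_{k-1} + q_{k-2} (p₋₁ = 1, q₋₁ = 0):
  k = 0: a₀ = 12; p₀/q₀ = 12/1; p₀² − 147·q₀² = 144 − 147 = -3.
  k = 1: m = 12, d = 3, a = ⌊(12 + 12)/3⌋ = 8; p/q = (8·12 + 1)/(8·1 + 0) = 97/8; p² − 147·q² = 9409 − 9408 = 1.
  The first convergent with p² − 147·q² = 1 gives the fundamental solution (x₁, y₁) = (97, 8).
Step 2: Apply the recurrence (x_{n+1}, y_{n+1}) = (x₁x_n + 147y₁y_n, x₁y_n + y₁x_n) repeatedly.
  From (x_1, y_1) = (97, 8): x_2 = 97·97 + 147·8·8 = 18817; y_2 = 97·8 + 8·97 = 1552.
  From (x_2, y_2) = (18817, 1552): x_3 = 97·18817 + 147·8·1552 = 3650401; y_3 = 97·1552 + 8·18817 = 301080.
Step 3: Verify x_3² - 147·y_3² = 13325427460801 - 13325427460800 = 1 (should be 1). ✓

(x_1, y_1) = (97, 8); (x_3, y_3) = (3650401, 301080).


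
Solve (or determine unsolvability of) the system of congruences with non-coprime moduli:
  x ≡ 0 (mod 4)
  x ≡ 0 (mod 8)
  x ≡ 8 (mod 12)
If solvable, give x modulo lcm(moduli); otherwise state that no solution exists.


Moduli 4, 8, 12 are not pairwise coprime, so CRT works modulo lcm(m_i) when all pairwise compatibility conditions hold.
Pairwise compatibility: gcd(m_i, m_j) must divide a_i - a_j for every pair.
Merge one congruence at a time:
  Start: x ≡ 0 (mod 4).
  Combine with x ≡ 0 (mod 8): gcd(4, 8) = 4; 0 - 0 = 0, which IS divisible by 4, so compatible.
    Write x = 0 + 4·t and substitute into x ≡ 0 (mod 8): 4·t ≡ 0 − 0 = 0 (mod 8).
    Divide the congruence (and modulus) by g = 4: 1·t ≡ 0 (mod 2).
    So t ≡ 0 (mod 2).
    Then x = 0 + 4·0 = 0, valid modulo lcm(4, 8) = 8: x ≡ 0 (mod 8).
  Combine with x ≡ 8 (mod 12): gcd(8, 12) = 4; 8 - 0 = 8, which IS divisible by 4, so compatible.
    Write x = 0 + 8·t and substitute into x ≡ 8 (mod 12): 8·t ≡ 8 − 0 = 8 (mod 12).
    Divide the congruence (and modulus) by g = 4: 2·t ≡ 2 (mod 3).
    The inverse of 2 mod 3 is 2 (since 2·2 = 4 = 1·3 + 1), so t ≡ 2·2 = 4 ≡ 1 (mod 3).
    Then x = 0 + 8·1 = 8, valid modulo lcm(8, 12) = 24: x ≡ 8 (mod 24).
Verify: 8 mod 4 = 0, 8 mod 8 = 0, 8 mod 12 = 8.

x ≡ 8 (mod 24).


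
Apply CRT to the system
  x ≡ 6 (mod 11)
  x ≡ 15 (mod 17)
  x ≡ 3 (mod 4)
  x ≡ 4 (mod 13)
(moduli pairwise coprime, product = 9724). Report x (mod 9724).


Product of moduli M = 11 · 17 · 4 · 13 = 9724.
Merge one congruence at a time:
  Start: x ≡ 6 (mod 11).
  Combine with x ≡ 15 (mod 17); new modulus lcm = 187.
    Write x = 6 + 11·t and substitute into x ≡ 15 (mod 17): 11·t ≡ 15 − 6 = 9 (mod 17).
    The inverse of 11 mod 17 is 14 (since 11·14 = 154 = 9·17 + 1), so t ≡ 14·9 = 126 ≡ 7 (mod 17).
    Then x = 6 + 11·7 = 83, valid modulo lcm(11, 17) = 187: x ≡ 83 (mod 187).
  Combine with x ≡ 3 (mod 4); new modulus lcm = 748.
    Write x = 83 + 187·t and substitute into x ≡ 3 (mod 4): 187·t ≡ 3 − 83 = -80 (mod 4).
    Reduce coefficients mod 4: 3·t ≡ 0 (mod 4).
    The inverse of 3 mod 4 is 3 (since 3·3 = 9 = 2·4 + 1), so t ≡ 3·0 = 0 ≡ 0 (mod 4).
    Then x = 83 + 187·0 = 83, valid modulo lcm(187, 4) = 748: x ≡ 83 (mod 748).
  Combine with x ≡ 4 (mod 13); new modulus lcm = 9724.
    Write x = 83 + 748·t and substitute into x ≡ 4 (mod 13): 748·t ≡ 4 − 83 = -79 (mod 13).
    Reduce coefficients mod 13: 7·t ≡ 12 (mod 13).
    The inverse of 7 mod 13 is 2 (since 7·2 = 14 = 1·13 + 1), so t ≡ 2·12 = 24 ≡ 11 (mod 13).
    Then x = 83 + 748·11 = 8311, valid modulo lcm(748, 13) = 9724: x ≡ 8311 (mod 9724).
Verify against each original: 8311 mod 11 = 6, 8311 mod 17 = 15, 8311 mod 4 = 3, 8311 mod 13 = 4.

x ≡ 8311 (mod 9724).


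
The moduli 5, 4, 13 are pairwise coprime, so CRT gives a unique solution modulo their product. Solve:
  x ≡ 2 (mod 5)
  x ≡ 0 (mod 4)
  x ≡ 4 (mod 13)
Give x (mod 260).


Moduli 5, 4, 13 are pairwise coprime; by CRT there is a unique solution modulo M = 5 · 4 · 13 = 260.
Solve pairwise, accumulating the modulus:
  Start with x ≡ 2 (mod 5).
  Combine with x ≡ 0 (mod 4): since gcd(5, 4) = 1, we get a unique residue mod 20.
    Write x = 2 + 5·t and substitute into x ≡ 0 (mod 4): 5·t ≡ 0 − 2 = -2 (mod 4).
    Reduce coefficients mod 4: 1·t ≡ 2 (mod 4).
    So t ≡ 2 (mod 4).
    Then x = 2 + 5·2 = 12, valid modulo lcm(5, 4) = 20: x ≡ 12 (mod 20).
  Combine with x ≡ 4 (mod 13): since gcd(20, 13) = 1, we get a unique residue mod 260.
    Write x = 12 + 20·t and substitute into x ≡ 4 (mod 13): 20·t ≡ 4 − 12 = -8 (mod 13).
    Reduce coefficients mod 13: 7·t ≡ 5 (mod 13).
    The inverse of 7 mod 13 is 2 (since 7·2 = 14 = 1·13 + 1), so t ≡ 2·5 = 10 ≡ 10 (mod 13).
    Then x = 12 + 20·10 = 212, valid modulo lcm(20, 13) = 260: x ≡ 212 (mod 260).
Verify: 212 mod 5 = 2 ✓, 212 mod 4 = 0 ✓, 212 mod 13 = 4 ✓.

x ≡ 212 (mod 260).


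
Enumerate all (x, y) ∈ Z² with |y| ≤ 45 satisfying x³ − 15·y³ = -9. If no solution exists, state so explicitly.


The equation is x³ - 15y³ = -9. For fixed y, x³ = 15·y³ − 9, so a solution requires the RHS to be a perfect cube.
Strategy: iterate y from -45 to 45, compute RHS = 15·y³ − 9, and check whether it is a (positive or negative) perfect cube.
Check small values of y:
  y = 0: RHS = -9 is not a perfect cube.
  y = 1: RHS = 6 is not a perfect cube.
  y = -1: RHS = -24 is not a perfect cube.
  y = 2: RHS = 111 is not a perfect cube.
  y = -2: RHS = -129 is not a perfect cube.
  y = 3: RHS = 396 is not a perfect cube.
  y = -3: RHS = -414 is not a perfect cube.
Continuing the search up to |y| = 45 finds no solutions either.
No (x, y) in the scanned range satisfies the equation.

No integer solutions with |y| ≤ 45.


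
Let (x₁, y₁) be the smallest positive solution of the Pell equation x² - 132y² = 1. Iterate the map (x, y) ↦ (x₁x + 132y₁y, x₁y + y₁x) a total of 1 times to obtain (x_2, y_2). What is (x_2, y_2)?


Step 1: Find the fundamental solution (x₁, y₁) of x² - 132y² = 1.
  Expand √132 as a continued fraction. a₀ = ⌊√132⌋ = 11; iterate m_{k+1} = d_k·a_k − m_k, d_{k+1} = (132 − m_{k+1}²)/d_k, a_{k+1} = ⌊(a₀ + m_{k+1})/d_{k+1}⌋ (starting m₀ = 0, d₀ = 1), with convergents p_k = a_k·p_{k-1} + p_{k-2}, q_k = a_k·q_{k-1} + q_{k-2} (p₋₁ = 1, q₋₁ = 0):
  k = 0: a₀ = 11; p₀/q₀ = 11/1; p₀² − 132·q₀² = 121 − 132 = -11.
  k = 1: m = 11, d = 11, a = ⌊(11 + 11)/11⌋ = 2; p/q = (2·11 + 1)/(2·1 + 0) = 23/2; p² − 132·q² = 529 − 528 = 1.
  The first convergent with p² − 132·q² = 1 gives the fundamental solution (x₁, y₁) = (23, 2).
Step 2: Apply the recurrence (x_{n+1}, y_{n+1}) = (x₁x_n + 132y₁y_n, x₁y_n + y₁x_n) repeatedly.
  From (x_1, y_1) = (23, 2): x_2 = 23·23 + 132·2·2 = 1057; y_2 = 23·2 + 2·23 = 92.
Step 3: Verify x_2² - 132·y_2² = 1117249 - 1117248 = 1 (should be 1). ✓

(x_1, y_1) = (23, 2); (x_2, y_2) = (1057, 92).


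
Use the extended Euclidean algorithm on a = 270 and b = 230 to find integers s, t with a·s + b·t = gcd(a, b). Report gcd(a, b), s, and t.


Euclidean algorithm on (270, 230) — divide until remainder is 0:
  270 = 1 · 230 + 40
  230 = 5 · 40 + 30
  40 = 1 · 30 + 10
  30 = 3 · 10 + 0
gcd(270, 230) = 10.
Track Bezout coefficients alongside the remainders: start with r₀ = 270 = a·1 + b·0 (s = 1, t = 0) and r₁ = 230 = a·0 + b·1 (s = 0, t = 1); each new remainder r_{k+1} = r_{k-1} − q_k·r_k inherits s_{k+1} = s_{k-1} − q_k·s_k, t_{k+1} = t_{k-1} − q_k·t_k, so r_k = a·s_k + b·t_k at every step:
  q = 1: r = 40, s = 1 − 1·0 = 1, t = 0 − 1·1 = -1  (check: 270·1 + 230·(-1) = 40)
  q = 5: r = 30, s = 0 − 5·1 = -5, t = 1 − 5·(-1) = 6  (check: 270·(-5) + 230·6 = 30)
  q = 1: r = 10, s = 1 − 1·(-5) = 6, t = -1 − 1·6 = -7  (check: 270·6 + 230·(-7) = 10)
The row with r = 10 (the gcd) gives the Bezout coefficients s = 6, t = -7.
Result: 270 · (6) + 230 · (-7) = 10.

gcd(270, 230) = 10; s = 6, t = -7 (check: 270·6 + 230·(-7) = 10).


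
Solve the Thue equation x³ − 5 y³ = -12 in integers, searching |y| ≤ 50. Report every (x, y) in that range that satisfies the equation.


The equation is x³ - 5y³ = -12. For fixed y, x³ = 5·y³ − 12, so a solution requires the RHS to be a perfect cube.
Strategy: iterate y from -50 to 50, compute RHS = 5·y³ − 12, and check whether it is a (positive or negative) perfect cube.
Check small values of y:
  y = 0: RHS = -12 is not a perfect cube.
  y = 1: RHS = -7 is not a perfect cube.
  y = -1: RHS = -17 is not a perfect cube.
  y = 2: RHS = 28 is not a perfect cube.
  y = -2: RHS = -52 is not a perfect cube.
  y = 3: RHS = 123 is not a perfect cube.
  y = -3: RHS = -147 is not a perfect cube.
Continuing the search up to |y| = 50 finds no solutions either.
No (x, y) in the scanned range satisfies the equation.

No integer solutions with |y| ≤ 50.


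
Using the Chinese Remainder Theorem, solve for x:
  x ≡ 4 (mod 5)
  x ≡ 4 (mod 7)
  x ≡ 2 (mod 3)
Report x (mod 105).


Moduli 5, 7, 3 are pairwise coprime; by CRT there is a unique solution modulo M = 5 · 7 · 3 = 105.
Solve pairwise, accumulating the modulus:
  Start with x ≡ 4 (mod 5).
  Combine with x ≡ 4 (mod 7): since gcd(5, 7) = 1, we get a unique residue mod 35.
    Write x = 4 + 5·t and substitute into x ≡ 4 (mod 7): 5·t ≡ 4 − 4 = 0 (mod 7).
    The inverse of 5 mod 7 is 3 (since 5·3 = 15 = 2·7 + 1), so t ≡ 3·0 = 0 ≡ 0 (mod 7).
    Then x = 4 + 5·0 = 4, valid modulo lcm(5, 7) = 35: x ≡ 4 (mod 35).
  Combine with x ≡ 2 (mod 3): since gcd(35, 3) = 1, we get a unique residue mod 105.
    Write x = 4 + 35·t and substitute into x ≡ 2 (mod 3): 35·t ≡ 2 − 4 = -2 (mod 3).
    Reduce coefficients mod 3: 2·t ≡ 1 (mod 3).
    The inverse of 2 mod 3 is 2 (since 2·2 = 4 = 1·3 + 1), so t ≡ 2·1 = 2 ≡ 2 (mod 3).
    Then x = 4 + 35·2 = 74, valid modulo lcm(35, 3) = 105: x ≡ 74 (mod 105).
Verify: 74 mod 5 = 4 ✓, 74 mod 7 = 4 ✓, 74 mod 3 = 2 ✓.

x ≡ 74 (mod 105).


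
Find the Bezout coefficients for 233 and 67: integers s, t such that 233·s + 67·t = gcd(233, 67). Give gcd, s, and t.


Euclidean algorithm on (233, 67) — divide until remainder is 0:
  233 = 3 · 67 + 32
  67 = 2 · 32 + 3
  32 = 10 · 3 + 2
  3 = 1 · 2 + 1
  2 = 2 · 1 + 0
gcd(233, 67) = 1.
Track Bezout coefficients alongside the remainders: start with r₀ = 233 = a·1 + b·0 (s = 1, t = 0) and r₁ = 67 = a·0 + b·1 (s = 0, t = 1); each new remainder r_{k+1} = r_{k-1} − q_k·r_k inherits s_{k+1} = s_{k-1} − q_k·s_k, t_{k+1} = t_{k-1} − q_k·t_k, so r_k = a·s_k + b·t_k at every step:
  q = 3: r = 32, s = 1 − 3·0 = 1, t = 0 − 3·1 = -3  (check: 233·1 + 67·(-3) = 32)
  q = 2: r = 3, s = 0 − 2·1 = -2, t = 1 − 2·(-3) = 7  (check: 233·(-2) + 67·7 = 3)
  q = 10: r = 2, s = 1 − 10·(-2) = 21, t = -3 − 10·7 = -73  (check: 233·21 + 67·(-73) = 2)
  q = 1: r = 1, s = -2 − 1·21 = -23, t = 7 − 1·(-73) = 80  (check: 233·(-23) + 67·80 = 1)
The row with r = 1 (the gcd) gives the Bezout coefficients s = -23, t = 80.
Result: 233 · (-23) + 67 · (80) = 1.

gcd(233, 67) = 1; s = -23, t = 80 (check: 233·(-23) + 67·80 = 1).


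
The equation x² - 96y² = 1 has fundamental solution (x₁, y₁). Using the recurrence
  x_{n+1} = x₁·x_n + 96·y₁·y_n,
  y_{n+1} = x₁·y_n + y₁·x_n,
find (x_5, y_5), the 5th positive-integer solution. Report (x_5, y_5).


Step 1: Find the fundamental solution (x₁, y₁) of x² - 96y² = 1.
  Expand √96 as a continued fraction. a₀ = ⌊√96⌋ = 9; iterate m_{k+1} = d_k·a_k − m_k, d_{k+1} = (96 − m_{k+1}²)/d_k, a_{k+1} = ⌊(a₀ + m_{k+1})/d_{k+1}⌋ (starting m₀ = 0, d₀ = 1), with convergents p_k = a_k·p_{k-1} + p_{k-2}, q_k = a_k·q_{k-1} + q_{k-2} (p₋₁ = 1, q₋₁ = 0):
  k = 0: a₀ = 9; p₀/q₀ = 9/1; p₀² − 96·q₀² = 81 − 96 = -15.
  k = 1: m = 9, d = 15, a = ⌊(9 + 9)/15⌋ = 1; p/q = (1·9 + 1)/(1·1 + 0) = 10/1; p² − 96·q² = 100 − 96 = 4.
  k = 2: m = 6, d = 4, a = ⌊(9 + 6)/4⌋ = 3; p/q = (3·10 + 9)/(3·1 + 1) = 39/4; p² − 96·q² = 1521 − 1536 = -15.
  k = 3: m = 6, d = 15, a = ⌊(9 + 6)/15⌋ = 1; p/q = (1·39 + 10)/(1·4 + 1) = 49/5; p² − 96·q² = 2401 − 2400 = 1.
  The first convergent with p² − 96·q² = 1 gives the fundamental solution (x₁, y₁) = (49, 5).
Step 2: Apply the recurrence (x_{n+1}, y_{n+1}) = (x₁x_n + 96y₁y_n, x₁y_n + y₁x_n) repeatedly.
  From (x_1, y_1) = (49, 5): x_2 = 49·49 + 96·5·5 = 4801; y_2 = 49·5 + 5·49 = 490.
  From (x_2, y_2) = (4801, 490): x_3 = 49·4801 + 96·5·490 = 470449; y_3 = 49·490 + 5·4801 = 48015.
  From (x_3, y_3) = (470449, 48015): x_4 = 49·470449 + 96·5·48015 = 46099201; y_4 = 49·48015 + 5·470449 = 4704980.
  From (x_4, y_4) = (46099201, 4704980): x_5 = 49·46099201 + 96·5·4704980 = 4517251249; y_5 = 49·4704980 + 5·46099201 = 461040025.
Step 3: Verify x_5² - 96·y_5² = 20405558846592060001 - 20405558846592060000 = 1 (should be 1). ✓

(x_1, y_1) = (49, 5); (x_5, y_5) = (4517251249, 461040025).


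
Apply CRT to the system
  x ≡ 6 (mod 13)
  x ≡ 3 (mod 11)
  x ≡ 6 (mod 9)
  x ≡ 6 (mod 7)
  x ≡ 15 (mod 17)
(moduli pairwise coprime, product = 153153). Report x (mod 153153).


Product of moduli M = 13 · 11 · 9 · 7 · 17 = 153153.
Merge one congruence at a time:
  Start: x ≡ 6 (mod 13).
  Combine with x ≡ 3 (mod 11); new modulus lcm = 143.
    Write x = 6 + 13·t and substitute into x ≡ 3 (mod 11): 13·t ≡ 3 − 6 = -3 (mod 11).
    Reduce coefficients mod 11: 2·t ≡ 8 (mod 11).
    The inverse of 2 mod 11 is 6 (since 2·6 = 12 = 1·11 + 1), so t ≡ 6·8 = 48 ≡ 4 (mod 11).
    Then x = 6 + 13·4 = 58, valid modulo lcm(13, 11) = 143: x ≡ 58 (mod 143).
  Combine with x ≡ 6 (mod 9); new modulus lcm = 1287.
    Write x = 58 + 143·t and substitute into x ≡ 6 (mod 9): 143·t ≡ 6 − 58 = -52 (mod 9).
    Reduce coefficients mod 9: 8·t ≡ 2 (mod 9).
    The inverse of 8 mod 9 is 8 (since 8·8 = 64 = 7·9 + 1), so t ≡ 8·2 = 16 ≡ 7 (mod 9).
    Then x = 58 + 143·7 = 1059, valid modulo lcm(143, 9) = 1287: x ≡ 1059 (mod 1287).
  Combine with x ≡ 6 (mod 7); new modulus lcm = 9009.
    Write x = 1059 + 1287·t and substitute into x ≡ 6 (mod 7): 1287·t ≡ 6 − 1059 = -1053 (mod 7).
    Reduce coefficients mod 7: 6·t ≡ 4 (mod 7).
    The inverse of 6 mod 7 is 6 (since 6·6 = 36 = 5·7 + 1), so t ≡ 6·4 = 24 ≡ 3 (mod 7).
    Then x = 1059 + 1287·3 = 4920, valid modulo lcm(1287, 7) = 9009: x ≡ 4920 (mod 9009).
  Combine with x ≡ 15 (mod 17); new modulus lcm = 153153.
    Write x = 4920 + 9009·t and substitute into x ≡ 15 (mod 17): 9009·t ≡ 15 − 4920 = -4905 (mod 17).
    Reduce coefficients mod 17: 16·t ≡ 8 (mod 17).
    The inverse of 16 mod 17 is 16 (since 16·16 = 256 = 15·17 + 1), so t ≡ 16·8 = 128 ≡ 9 (mod 17).
    Then x = 4920 + 9009·9 = 86001, valid modulo lcm(9009, 17) = 153153: x ≡ 86001 (mod 153153).
Verify against each original: 86001 mod 13 = 6, 86001 mod 11 = 3, 86001 mod 9 = 6, 86001 mod 7 = 6, 86001 mod 17 = 15.

x ≡ 86001 (mod 153153).


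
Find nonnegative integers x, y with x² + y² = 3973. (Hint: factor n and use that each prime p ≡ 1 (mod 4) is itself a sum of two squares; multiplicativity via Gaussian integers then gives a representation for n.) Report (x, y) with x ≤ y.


Step 1: Factor n = 3973 = 29 · 137.
Step 2: Check the mod-4 condition on each prime factor: 29 ≡ 1 (mod 4), exponent 1; 137 ≡ 1 (mod 4), exponent 1.
All primes ≡ 3 (mod 4) appear to even exponent (or don't appear), so by the two-squares theorem n IS expressible as a sum of two squares.
Step 3: Build a representation. Here n = 29 · 137 is a product of primes ≡ 1 (mod 4). Each prime p ≡ 1 (mod 4) is itself a sum of two squares; find a² by testing p − a² for a perfect square:
  29: 29 − 1² = 28, 29 − 2² = 25 = 5² ⇒ 29 = 2² + 5².
  137: 137 − 1² = 136, 137 − 2² = 133, 137 − 3² = 128, 137 − 4² = 121 = 11² ⇒ 137 = 4² + 11².
  Combine using the Brahmagupta–Fibonacci identity (a² + b²)(c² + d²) = (ac − bd)² + (ad + bc)² = (ac + bd)² + (ad − bc)²:
  29 · 137 = 3973: from (2² + 5²)(4² + 11²), take (2·4 − 5·11, 2·11 + 5·4) = (8 − 55, 22 + 20) = (-47, 42); dropping signs (only squares matter) gives (47, 42); check 47² + 42² = 2209 + 1764 = 3973 ✓.
Step 4: Order so x ≤ y and verify: 42² + 47² = 1764 + 2209 = 3973 = n. ✓

n = 3973 = 42² + 47² (one valid representation with x ≤ y).


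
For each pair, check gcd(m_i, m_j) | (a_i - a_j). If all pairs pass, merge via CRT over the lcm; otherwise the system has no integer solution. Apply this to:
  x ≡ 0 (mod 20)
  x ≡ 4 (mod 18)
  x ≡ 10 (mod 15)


Moduli 20, 18, 15 are not pairwise coprime, so CRT works modulo lcm(m_i) when all pairwise compatibility conditions hold.
Pairwise compatibility: gcd(m_i, m_j) must divide a_i - a_j for every pair.
Merge one congruence at a time:
  Start: x ≡ 0 (mod 20).
  Combine with x ≡ 4 (mod 18): gcd(20, 18) = 2; 4 - 0 = 4, which IS divisible by 2, so compatible.
    Write x = 0 + 20·t and substitute into x ≡ 4 (mod 18): 20·t ≡ 4 − 0 = 4 (mod 18).
    Divide the congruence (and modulus) by g = 2: 10·t ≡ 2 (mod 9).
    Reduce coefficients mod 9: 1·t ≡ 2 (mod 9).
    So t ≡ 2 (mod 9).
    Then x = 0 + 20·2 = 40, valid modulo lcm(20, 18) = 180: x ≡ 40 (mod 180).
  Combine with x ≡ 10 (mod 15): gcd(180, 15) = 15; 10 - 40 = -30, which IS divisible by 15, so compatible.
    Write x = 40 + 180·t and substitute into x ≡ 10 (mod 15): 180·t ≡ 10 − 40 = -30 (mod 15).
    Divide the congruence (and modulus) by g = 15: 12·t ≡ -2 (mod 1).
    Modulo 1 every t works; take t = 0.
    Then x = 40 + 180·0 = 40, valid modulo lcm(180, 15) = 180: x ≡ 40 (mod 180).
Verify: 40 mod 20 = 0, 40 mod 18 = 4, 40 mod 15 = 10.

x ≡ 40 (mod 180).


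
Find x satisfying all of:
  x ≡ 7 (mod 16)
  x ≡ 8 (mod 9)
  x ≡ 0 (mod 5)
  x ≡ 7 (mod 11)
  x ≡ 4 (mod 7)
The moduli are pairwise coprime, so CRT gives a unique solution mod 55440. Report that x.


Product of moduli M = 16 · 9 · 5 · 11 · 7 = 55440.
Merge one congruence at a time:
  Start: x ≡ 7 (mod 16).
  Combine with x ≡ 8 (mod 9); new modulus lcm = 144.
    Write x = 7 + 16·t and substitute into x ≡ 8 (mod 9): 16·t ≡ 8 − 7 = 1 (mod 9).
    Reduce coefficients mod 9: 7·t ≡ 1 (mod 9).
    The inverse of 7 mod 9 is 4 (since 7·4 = 28 = 3·9 + 1), so t ≡ 4·1 = 4 ≡ 4 (mod 9).
    Then x = 7 + 16·4 = 71, valid modulo lcm(16, 9) = 144: x ≡ 71 (mod 144).
  Combine with x ≡ 0 (mod 5); new modulus lcm = 720.
    Write x = 71 + 144·t and substitute into x ≡ 0 (mod 5): 144·t ≡ 0 − 71 = -71 (mod 5).
    Reduce coefficients mod 5: 4·t ≡ 4 (mod 5).
    The inverse of 4 mod 5 is 4 (since 4·4 = 16 = 3·5 + 1), so t ≡ 4·4 = 16 ≡ 1 (mod 5).
    Then x = 71 + 144·1 = 215, valid modulo lcm(144, 5) = 720: x ≡ 215 (mod 720).
  Combine with x ≡ 7 (mod 11); new modulus lcm = 7920.
    Write x = 215 + 720·t and substitute into x ≡ 7 (mod 11): 720·t ≡ 7 − 215 = -208 (mod 11).
    Reduce coefficients mod 11: 5·t ≡ 1 (mod 11).
    The inverse of 5 mod 11 is 9 (since 5·9 = 45 = 4·11 + 1), so t ≡ 9·1 = 9 ≡ 9 (mod 11).
    Then x = 215 + 720·9 = 6695, valid modulo lcm(720, 11) = 7920: x ≡ 6695 (mod 7920).
  Combine with x ≡ 4 (mod 7); new modulus lcm = 55440.
    Write x = 6695 + 7920·t and substitute into x ≡ 4 (mod 7): 7920·t ≡ 4 − 6695 = -6691 (mod 7).
    Reduce coefficients mod 7: 3·t ≡ 1 (mod 7).
    The inverse of 3 mod 7 is 5 (since 3·5 = 15 = 2·7 + 1), so t ≡ 5·1 = 5 ≡ 5 (mod 7).
    Then x = 6695 + 7920·5 = 46295, valid modulo lcm(7920, 7) = 55440: x ≡ 46295 (mod 55440).
Verify against each original: 46295 mod 16 = 7, 46295 mod 9 = 8, 46295 mod 5 = 0, 46295 mod 11 = 7, 46295 mod 7 = 4.

x ≡ 46295 (mod 55440).


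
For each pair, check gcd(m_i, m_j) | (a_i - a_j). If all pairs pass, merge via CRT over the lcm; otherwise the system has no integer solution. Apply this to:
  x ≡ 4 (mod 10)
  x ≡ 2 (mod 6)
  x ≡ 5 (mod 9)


Moduli 10, 6, 9 are not pairwise coprime, so CRT works modulo lcm(m_i) when all pairwise compatibility conditions hold.
Pairwise compatibility: gcd(m_i, m_j) must divide a_i - a_j for every pair.
Merge one congruence at a time:
  Start: x ≡ 4 (mod 10).
  Combine with x ≡ 2 (mod 6): gcd(10, 6) = 2; 2 - 4 = -2, which IS divisible by 2, so compatible.
    Write x = 4 + 10·t and substitute into x ≡ 2 (mod 6): 10·t ≡ 2 − 4 = -2 (mod 6).
    Divide the congruence (and modulus) by g = 2: 5·t ≡ -1 (mod 3).
    Reduce coefficients mod 3: 2·t ≡ 2 (mod 3).
    The inverse of 2 mod 3 is 2 (since 2·2 = 4 = 1·3 + 1), so t ≡ 2·2 = 4 ≡ 1 (mod 3).
    Then x = 4 + 10·1 = 14, valid modulo lcm(10, 6) = 30: x ≡ 14 (mod 30).
  Combine with x ≡ 5 (mod 9): gcd(30, 9) = 3; 5 - 14 = -9, which IS divisible by 3, so compatible.
    Write x = 14 + 30·t and substitute into x ≡ 5 (mod 9): 30·t ≡ 5 − 14 = -9 (mod 9).
    Divide the congruence (and modulus) by g = 3: 10·t ≡ -3 (mod 3).
    Reduce coefficients mod 3: 1·t ≡ 0 (mod 3).
    So t ≡ 0 (mod 3).
    Then x = 14 + 30·0 = 14, valid modulo lcm(30, 9) = 90: x ≡ 14 (mod 90).
Verify: 14 mod 10 = 4, 14 mod 6 = 2, 14 mod 9 = 5.

x ≡ 14 (mod 90).
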